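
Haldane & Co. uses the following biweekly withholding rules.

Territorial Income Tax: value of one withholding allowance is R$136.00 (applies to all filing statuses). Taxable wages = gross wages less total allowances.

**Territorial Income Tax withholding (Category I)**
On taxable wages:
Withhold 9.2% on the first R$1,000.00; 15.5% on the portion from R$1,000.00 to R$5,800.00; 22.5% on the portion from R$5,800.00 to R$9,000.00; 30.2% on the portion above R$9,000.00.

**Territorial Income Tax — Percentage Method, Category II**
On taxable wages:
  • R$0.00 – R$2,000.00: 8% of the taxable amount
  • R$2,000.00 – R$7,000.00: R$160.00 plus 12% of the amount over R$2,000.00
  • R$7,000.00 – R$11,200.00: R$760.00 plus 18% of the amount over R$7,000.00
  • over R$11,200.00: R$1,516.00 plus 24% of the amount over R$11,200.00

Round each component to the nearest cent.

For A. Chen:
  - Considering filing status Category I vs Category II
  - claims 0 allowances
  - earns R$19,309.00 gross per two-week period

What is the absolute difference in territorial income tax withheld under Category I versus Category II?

Territorial Income Tax (Category I): taxable = R$19,309.00
  R$1,556.00 + 30.2% × (R$19,309.00 − R$9,000.00) = R$1,556.00 + 30.2% × R$10,309.00 = R$4,669.32
Territorial Income Tax (Category II): taxable = R$19,309.00
  R$1,516.00 + 24% × (R$19,309.00 − R$11,200.00) = R$1,516.00 + 24% × R$8,109.00 = R$3,462.16
Difference: |R$4,669.32 − R$3,462.16| = R$1,207.16 (higher under Category I)

R$1,207.16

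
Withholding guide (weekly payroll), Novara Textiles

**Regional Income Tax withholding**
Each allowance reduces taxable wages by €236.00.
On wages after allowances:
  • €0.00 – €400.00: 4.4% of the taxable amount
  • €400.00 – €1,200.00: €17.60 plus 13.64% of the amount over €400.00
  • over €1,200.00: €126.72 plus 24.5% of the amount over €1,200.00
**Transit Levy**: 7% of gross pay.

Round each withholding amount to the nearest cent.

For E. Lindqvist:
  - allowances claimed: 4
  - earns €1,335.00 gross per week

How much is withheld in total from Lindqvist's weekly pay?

Regional Income Tax: taxable = €1,335.00 − 4×€236.00 = €391.00
  4.4% × €391.00 = €17.20
Transit Levy: 7% × €1,335.00 = €93.45
Total: €17.20 + €93.45 = €110.65

€110.65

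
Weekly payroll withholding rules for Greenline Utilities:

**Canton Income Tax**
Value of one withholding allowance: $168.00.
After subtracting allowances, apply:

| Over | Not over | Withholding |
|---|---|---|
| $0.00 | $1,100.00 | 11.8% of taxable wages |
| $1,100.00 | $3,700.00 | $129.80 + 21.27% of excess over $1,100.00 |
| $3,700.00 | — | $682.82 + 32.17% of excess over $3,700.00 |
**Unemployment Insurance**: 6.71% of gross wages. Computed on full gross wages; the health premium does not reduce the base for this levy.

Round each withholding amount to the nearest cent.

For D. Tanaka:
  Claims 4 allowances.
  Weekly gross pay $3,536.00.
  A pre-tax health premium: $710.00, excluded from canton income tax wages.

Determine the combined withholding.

Canton Income Tax: taxable = $3,536.00 − $710.00 − 4×$168.00 = $2,154.00
  $129.80 + 21.27% × ($2,154.00 − $1,100.00) = $129.80 + 21.27% × $1,054.00 = $353.99
Unemployment Insurance: 6.71% × $3,536.00 = $237.27
Total: $353.99 + $237.27 = $591.26

$591.26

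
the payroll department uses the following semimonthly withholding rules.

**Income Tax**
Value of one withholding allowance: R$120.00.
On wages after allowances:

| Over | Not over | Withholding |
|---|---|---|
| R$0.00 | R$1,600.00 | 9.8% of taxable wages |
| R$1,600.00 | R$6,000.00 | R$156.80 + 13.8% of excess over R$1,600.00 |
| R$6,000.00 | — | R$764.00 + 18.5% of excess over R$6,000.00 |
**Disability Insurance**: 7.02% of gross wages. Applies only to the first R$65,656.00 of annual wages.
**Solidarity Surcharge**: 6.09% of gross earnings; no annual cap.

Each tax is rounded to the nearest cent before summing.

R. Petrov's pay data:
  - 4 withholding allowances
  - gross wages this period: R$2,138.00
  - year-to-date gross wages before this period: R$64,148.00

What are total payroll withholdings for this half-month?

Income Tax: taxable = R$2,138.00 − 4×R$120.00 = R$1,658.00
  R$156.80 + 13.8% × (R$1,658.00 − R$1,600.00) = R$156.80 + 13.8% × R$58.00 = R$164.80
Disability Insurance: cap R$65,656.00 − YTD R$64,148.00 = R$1,508.00 subject; 7.02% × R$1,508.00 = R$105.86
Solidarity Surcharge: 6.09% × R$2,138.00 = R$130.20
Total: R$164.80 + R$105.86 + R$130.20 = R$400.86

R$400.86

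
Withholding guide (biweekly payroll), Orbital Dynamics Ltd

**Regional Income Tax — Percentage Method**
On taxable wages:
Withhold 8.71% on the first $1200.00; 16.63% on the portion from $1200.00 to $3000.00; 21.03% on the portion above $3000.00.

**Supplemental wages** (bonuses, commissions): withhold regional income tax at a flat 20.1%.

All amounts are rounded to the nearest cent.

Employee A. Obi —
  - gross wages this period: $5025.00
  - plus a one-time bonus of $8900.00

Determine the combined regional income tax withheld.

Regional Income Tax: taxable = $5025.00
  $403.86 + 21.03% × ($5025.00 − $3000.00) = $403.86 + 21.03% × $2025.00 = $829.72
Supplemental (20.1% flat on bonus): 20.1% × $8900.00 = $1788.90
Total regional income tax: $829.72 + $1788.90 = $2618.62

$2618.62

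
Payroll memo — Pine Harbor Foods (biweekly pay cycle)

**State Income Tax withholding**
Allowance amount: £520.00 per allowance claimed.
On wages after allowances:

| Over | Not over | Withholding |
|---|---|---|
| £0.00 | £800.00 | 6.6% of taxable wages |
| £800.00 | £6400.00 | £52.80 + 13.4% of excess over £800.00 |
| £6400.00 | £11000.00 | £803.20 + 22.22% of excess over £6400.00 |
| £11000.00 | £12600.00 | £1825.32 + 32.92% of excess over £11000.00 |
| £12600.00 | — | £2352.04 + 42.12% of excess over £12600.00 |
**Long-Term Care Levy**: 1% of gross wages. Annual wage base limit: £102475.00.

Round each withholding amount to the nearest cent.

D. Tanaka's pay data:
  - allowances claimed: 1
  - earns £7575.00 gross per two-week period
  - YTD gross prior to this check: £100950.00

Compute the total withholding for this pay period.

State Income Tax: taxable = £7575.00 − 1×£520.00 = £7055.00
  £803.20 + 22.22% × (£7055.00 − £6400.00) = £803.20 + 22.22% × £655.00 = £948.74
Long-Term Care Levy: cap £102475.00 − YTD £100950.00 = £1525.00 subject; 1% × £1525.00 = £15.25
Total: £948.74 + £15.25 = £963.99

£963.99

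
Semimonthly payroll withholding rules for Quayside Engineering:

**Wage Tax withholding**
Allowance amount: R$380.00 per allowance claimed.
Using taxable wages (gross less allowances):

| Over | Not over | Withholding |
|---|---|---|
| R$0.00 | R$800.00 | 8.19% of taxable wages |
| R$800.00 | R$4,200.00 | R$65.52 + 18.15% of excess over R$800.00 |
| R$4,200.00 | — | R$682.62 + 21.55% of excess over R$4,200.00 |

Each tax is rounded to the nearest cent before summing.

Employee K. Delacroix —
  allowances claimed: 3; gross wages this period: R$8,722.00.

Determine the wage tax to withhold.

Wage Tax: taxable = R$8,722.00 − 3×R$380.00 = R$7,582.00
  R$682.62 + 21.55% × (R$7,582.00 − R$4,200.00) = R$682.62 + 21.55% × R$3,382.00 = R$1,411.44

R$1,411.44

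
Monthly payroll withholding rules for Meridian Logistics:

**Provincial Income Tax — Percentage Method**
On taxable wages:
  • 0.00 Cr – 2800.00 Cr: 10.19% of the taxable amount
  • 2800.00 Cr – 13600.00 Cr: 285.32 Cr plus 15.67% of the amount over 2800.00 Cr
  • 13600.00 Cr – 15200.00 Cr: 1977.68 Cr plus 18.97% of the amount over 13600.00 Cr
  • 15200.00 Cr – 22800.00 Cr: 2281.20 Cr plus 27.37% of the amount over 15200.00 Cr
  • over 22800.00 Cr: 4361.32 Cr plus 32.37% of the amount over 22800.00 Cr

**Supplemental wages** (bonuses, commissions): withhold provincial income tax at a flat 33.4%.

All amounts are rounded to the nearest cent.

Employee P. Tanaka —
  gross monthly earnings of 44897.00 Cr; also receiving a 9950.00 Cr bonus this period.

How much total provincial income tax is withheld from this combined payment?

Provincial Income Tax: taxable = 44897.00 Cr
  4361.32 Cr + 32.37% × (44897.00 Cr − 22800.00 Cr) = 4361.32 Cr + 32.37% × 22097.00 Cr = 11514.12 Cr
Supplemental (33.4% flat on bonus): 33.4% × 9950.00 Cr = 3323.30 Cr
Total provincial income tax: 11514.12 Cr + 3323.30 Cr = 14837.42 Cr

14837.42 Cr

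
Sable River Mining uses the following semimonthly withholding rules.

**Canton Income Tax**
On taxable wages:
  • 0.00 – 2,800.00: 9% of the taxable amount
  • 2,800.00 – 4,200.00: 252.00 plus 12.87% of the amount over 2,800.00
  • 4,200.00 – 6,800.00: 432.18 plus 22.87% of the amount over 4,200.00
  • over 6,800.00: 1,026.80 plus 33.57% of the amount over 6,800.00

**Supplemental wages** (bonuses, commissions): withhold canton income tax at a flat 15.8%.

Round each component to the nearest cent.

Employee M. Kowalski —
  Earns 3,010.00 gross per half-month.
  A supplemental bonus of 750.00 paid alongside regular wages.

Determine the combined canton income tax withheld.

397.53

Canton Income Tax: taxable = 3,010.00
  252.00 + 12.87% × (3,010.00 − 2,800.00) = 252.00 + 12.87% × 210.00 = 279.03
Supplemental (15.8% flat on bonus): 15.8% × 750.00 = 118.50
Total canton income tax: 279.03 + 118.50 = 397.53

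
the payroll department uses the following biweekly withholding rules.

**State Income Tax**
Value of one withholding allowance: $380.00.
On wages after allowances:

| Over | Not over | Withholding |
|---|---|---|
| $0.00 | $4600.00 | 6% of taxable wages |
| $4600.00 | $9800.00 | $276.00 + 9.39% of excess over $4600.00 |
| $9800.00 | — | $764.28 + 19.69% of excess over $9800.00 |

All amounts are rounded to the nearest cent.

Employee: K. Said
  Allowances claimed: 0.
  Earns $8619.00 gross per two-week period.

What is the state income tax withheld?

$653.38

State Income Tax: taxable = $8619.00
  $276.00 + 9.39% × ($8619.00 − $4600.00) = $276.00 + 9.39% × $4019.00 = $653.38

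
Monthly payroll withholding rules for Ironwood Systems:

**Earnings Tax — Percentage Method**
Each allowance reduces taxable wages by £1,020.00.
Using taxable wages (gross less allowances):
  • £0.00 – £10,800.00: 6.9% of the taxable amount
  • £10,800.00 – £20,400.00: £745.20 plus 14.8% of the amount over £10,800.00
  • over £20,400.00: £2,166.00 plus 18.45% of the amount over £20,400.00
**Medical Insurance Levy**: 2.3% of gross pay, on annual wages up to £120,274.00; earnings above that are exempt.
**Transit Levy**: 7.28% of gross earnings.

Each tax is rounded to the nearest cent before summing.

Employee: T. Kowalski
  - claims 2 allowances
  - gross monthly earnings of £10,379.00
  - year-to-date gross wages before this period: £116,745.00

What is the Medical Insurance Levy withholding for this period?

£81.17

Medical Insurance Levy: cap £120,274.00 − YTD £116,745.00 = £3,529.00 subject; 2.3% × £3,529.00 = £81.17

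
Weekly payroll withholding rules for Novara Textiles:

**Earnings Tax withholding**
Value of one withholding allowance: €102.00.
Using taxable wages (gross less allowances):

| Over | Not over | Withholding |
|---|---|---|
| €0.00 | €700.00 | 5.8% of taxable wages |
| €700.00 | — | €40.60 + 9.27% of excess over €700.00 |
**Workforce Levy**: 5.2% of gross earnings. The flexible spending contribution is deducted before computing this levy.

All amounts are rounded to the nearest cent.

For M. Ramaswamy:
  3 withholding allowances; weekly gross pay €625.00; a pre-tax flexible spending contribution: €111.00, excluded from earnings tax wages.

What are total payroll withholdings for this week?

Earnings Tax: taxable = €625.00 − €111.00 − 3×€102.00 = €208.00
  5.8% × €208.00 = €12.06
Workforce Levy: 5.2% × €514.00 = €26.73
Total: €12.06 + €26.73 = €38.79

€38.79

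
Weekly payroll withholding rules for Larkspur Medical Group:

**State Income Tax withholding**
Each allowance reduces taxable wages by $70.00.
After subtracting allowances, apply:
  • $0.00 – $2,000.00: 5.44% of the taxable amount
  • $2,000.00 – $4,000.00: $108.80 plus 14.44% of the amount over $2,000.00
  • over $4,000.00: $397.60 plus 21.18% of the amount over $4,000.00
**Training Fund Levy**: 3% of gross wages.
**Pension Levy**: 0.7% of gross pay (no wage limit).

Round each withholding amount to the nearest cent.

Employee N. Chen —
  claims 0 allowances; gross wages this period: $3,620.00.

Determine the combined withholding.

State Income Tax: taxable = $3,620.00
  $108.80 + 14.44% × ($3,620.00 − $2,000.00) = $108.80 + 14.44% × $1,620.00 = $342.73
Training Fund Levy: 3% × $3,620.00 = $108.60
Pension Levy: 0.7% × $3,620.00 = $25.34
Total: $342.73 + $108.60 + $25.34 = $476.67

$476.67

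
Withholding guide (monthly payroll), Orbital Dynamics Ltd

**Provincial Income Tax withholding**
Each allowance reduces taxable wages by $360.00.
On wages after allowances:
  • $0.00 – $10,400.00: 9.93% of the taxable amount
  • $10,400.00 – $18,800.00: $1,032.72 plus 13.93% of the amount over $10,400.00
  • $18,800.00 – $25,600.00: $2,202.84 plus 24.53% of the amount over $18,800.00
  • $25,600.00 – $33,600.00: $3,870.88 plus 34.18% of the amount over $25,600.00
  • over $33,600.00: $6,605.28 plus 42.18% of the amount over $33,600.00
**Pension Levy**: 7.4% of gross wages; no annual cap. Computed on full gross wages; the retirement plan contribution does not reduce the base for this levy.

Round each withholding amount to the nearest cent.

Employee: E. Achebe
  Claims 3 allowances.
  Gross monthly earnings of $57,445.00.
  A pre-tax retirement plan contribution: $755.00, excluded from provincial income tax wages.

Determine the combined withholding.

Provincial Income Tax: taxable = $57,445.00 − $755.00 − 3×$360.00 = $55,610.00
  $6,605.28 + 42.18% × ($55,610.00 − $33,600.00) = $6,605.28 + 42.18% × $22,010.00 = $15,889.10
Pension Levy: 7.4% × $57,445.00 = $4,250.93
Total: $15,889.10 + $4,250.93 = $20,140.03

$20,140.03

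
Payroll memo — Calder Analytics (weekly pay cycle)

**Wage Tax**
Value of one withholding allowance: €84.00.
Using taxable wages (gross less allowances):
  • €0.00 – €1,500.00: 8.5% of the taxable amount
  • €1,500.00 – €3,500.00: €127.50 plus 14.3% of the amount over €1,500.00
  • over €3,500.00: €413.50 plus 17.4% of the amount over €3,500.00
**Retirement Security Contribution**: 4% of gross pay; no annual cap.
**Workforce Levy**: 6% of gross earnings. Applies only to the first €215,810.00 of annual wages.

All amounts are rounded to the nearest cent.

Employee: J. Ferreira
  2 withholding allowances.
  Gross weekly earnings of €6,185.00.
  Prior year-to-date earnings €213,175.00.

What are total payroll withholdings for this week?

€1,256.96

Wage Tax: taxable = €6,185.00 − 2×€84.00 = €6,017.00
  €413.50 + 17.4% × (€6,017.00 − €3,500.00) = €413.50 + 17.4% × €2,517.00 = €851.46
Retirement Security Contribution: 4% × €6,185.00 = €247.40
Workforce Levy: cap €215,810.00 − YTD €213,175.00 = €2,635.00 subject; 6% × €2,635.00 = €158.10
Total: €851.46 + €247.40 + €158.10 = €1,256.96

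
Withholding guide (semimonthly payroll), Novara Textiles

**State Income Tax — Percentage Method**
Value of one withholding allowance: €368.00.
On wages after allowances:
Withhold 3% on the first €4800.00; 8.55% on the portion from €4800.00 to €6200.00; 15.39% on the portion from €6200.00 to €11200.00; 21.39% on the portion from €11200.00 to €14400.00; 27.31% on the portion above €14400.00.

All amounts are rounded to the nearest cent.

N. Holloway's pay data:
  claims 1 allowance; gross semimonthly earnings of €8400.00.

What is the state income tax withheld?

€545.64

State Income Tax: taxable = €8400.00 − 1×€368.00 = €8032.00
  €263.70 + 15.39% × (€8032.00 − €6200.00) = €263.70 + 15.39% × €1832.00 = €545.64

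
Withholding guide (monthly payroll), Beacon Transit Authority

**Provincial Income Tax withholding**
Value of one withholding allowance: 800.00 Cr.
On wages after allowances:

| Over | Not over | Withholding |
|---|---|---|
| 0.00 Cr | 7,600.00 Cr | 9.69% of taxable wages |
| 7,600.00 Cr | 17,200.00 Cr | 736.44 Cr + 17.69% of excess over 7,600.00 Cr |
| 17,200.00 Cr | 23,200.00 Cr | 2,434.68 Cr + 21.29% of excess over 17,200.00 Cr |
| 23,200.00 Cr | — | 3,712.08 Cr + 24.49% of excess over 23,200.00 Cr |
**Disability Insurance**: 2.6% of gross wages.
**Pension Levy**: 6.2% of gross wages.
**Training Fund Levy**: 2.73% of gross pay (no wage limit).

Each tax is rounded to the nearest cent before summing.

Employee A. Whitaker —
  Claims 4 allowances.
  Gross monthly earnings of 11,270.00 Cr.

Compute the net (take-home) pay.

9,150.99 Cr

Provincial Income Tax: taxable = 11,270.00 Cr − 4×800.00 Cr = 8,070.00 Cr
  736.44 Cr + 17.69% × (8,070.00 Cr − 7,600.00 Cr) = 736.44 Cr + 17.69% × 470.00 Cr = 819.58 Cr
Disability Insurance: 2.6% × 11,270.00 Cr = 293.02 Cr
Pension Levy: 6.2% × 11,270.00 Cr = 698.74 Cr
Training Fund Levy: 2.73% × 11,270.00 Cr = 307.67 Cr
Total withheld: 819.58 Cr + 293.02 Cr + 698.74 Cr + 307.67 Cr = 2,119.01 Cr
Net pay: 11,270.00 Cr − 2,119.01 Cr = 9,150.99 Cr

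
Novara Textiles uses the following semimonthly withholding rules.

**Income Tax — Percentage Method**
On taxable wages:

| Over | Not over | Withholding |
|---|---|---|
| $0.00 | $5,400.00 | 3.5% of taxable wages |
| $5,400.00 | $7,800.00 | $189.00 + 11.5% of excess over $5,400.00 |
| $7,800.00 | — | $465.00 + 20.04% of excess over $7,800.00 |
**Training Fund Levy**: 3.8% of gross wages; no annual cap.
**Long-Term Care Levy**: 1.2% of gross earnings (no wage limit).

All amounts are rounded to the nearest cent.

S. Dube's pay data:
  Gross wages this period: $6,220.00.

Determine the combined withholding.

$594.30

Income Tax: taxable = $6,220.00
  $189.00 + 11.5% × ($6,220.00 − $5,400.00) = $189.00 + 11.5% × $820.00 = $283.30
Training Fund Levy: 3.8% × $6,220.00 = $236.36
Long-Term Care Levy: 1.2% × $6,220.00 = $74.64
Total: $283.30 + $236.36 + $74.64 = $594.30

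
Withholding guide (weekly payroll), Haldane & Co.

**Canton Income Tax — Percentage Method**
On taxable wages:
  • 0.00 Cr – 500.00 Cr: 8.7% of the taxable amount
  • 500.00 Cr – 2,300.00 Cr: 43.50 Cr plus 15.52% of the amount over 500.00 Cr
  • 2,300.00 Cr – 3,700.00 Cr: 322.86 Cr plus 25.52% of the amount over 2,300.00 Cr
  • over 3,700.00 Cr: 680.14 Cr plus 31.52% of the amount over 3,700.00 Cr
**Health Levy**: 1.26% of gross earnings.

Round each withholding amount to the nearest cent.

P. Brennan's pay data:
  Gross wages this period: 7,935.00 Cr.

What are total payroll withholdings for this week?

Canton Income Tax: taxable = 7,935.00 Cr
  680.14 Cr + 31.52% × (7,935.00 Cr − 3,700.00 Cr) = 680.14 Cr + 31.52% × 4,235.00 Cr = 2,015.01 Cr
Health Levy: 1.26% × 7,935.00 Cr = 99.98 Cr
Total: 2,015.01 Cr + 99.98 Cr = 2,114.99 Cr

2,114.99 Cr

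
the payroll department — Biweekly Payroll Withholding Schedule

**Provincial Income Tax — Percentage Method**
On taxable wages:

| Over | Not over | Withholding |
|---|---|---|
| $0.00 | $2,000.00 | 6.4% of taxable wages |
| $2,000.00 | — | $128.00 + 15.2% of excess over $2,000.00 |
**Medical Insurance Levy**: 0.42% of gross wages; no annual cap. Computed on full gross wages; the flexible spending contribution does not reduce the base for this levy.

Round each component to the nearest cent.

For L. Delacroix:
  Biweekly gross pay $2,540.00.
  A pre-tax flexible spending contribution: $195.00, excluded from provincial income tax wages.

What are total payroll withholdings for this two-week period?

$191.11

Provincial Income Tax: taxable = $2,540.00 − $195.00 = $2,345.00
  $128.00 + 15.2% × ($2,345.00 − $2,000.00) = $128.00 + 15.2% × $345.00 = $180.44
Medical Insurance Levy: 0.42% × $2,540.00 = $10.67
Total: $180.44 + $10.67 = $191.11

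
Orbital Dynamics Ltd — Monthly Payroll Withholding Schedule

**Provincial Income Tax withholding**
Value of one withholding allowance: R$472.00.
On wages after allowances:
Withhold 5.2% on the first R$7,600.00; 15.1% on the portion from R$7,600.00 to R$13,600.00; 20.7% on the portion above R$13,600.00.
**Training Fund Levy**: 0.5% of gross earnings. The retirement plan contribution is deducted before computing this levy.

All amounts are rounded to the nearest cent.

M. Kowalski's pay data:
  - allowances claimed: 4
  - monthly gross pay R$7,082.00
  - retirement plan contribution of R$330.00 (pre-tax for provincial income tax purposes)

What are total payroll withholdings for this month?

Provincial Income Tax: taxable = R$7,082.00 − R$330.00 − 4×R$472.00 = R$4,864.00
  5.2% × R$4,864.00 = R$252.93
Training Fund Levy: 0.5% × R$6,752.00 = R$33.76
Total: R$252.93 + R$33.76 = R$286.69

R$286.69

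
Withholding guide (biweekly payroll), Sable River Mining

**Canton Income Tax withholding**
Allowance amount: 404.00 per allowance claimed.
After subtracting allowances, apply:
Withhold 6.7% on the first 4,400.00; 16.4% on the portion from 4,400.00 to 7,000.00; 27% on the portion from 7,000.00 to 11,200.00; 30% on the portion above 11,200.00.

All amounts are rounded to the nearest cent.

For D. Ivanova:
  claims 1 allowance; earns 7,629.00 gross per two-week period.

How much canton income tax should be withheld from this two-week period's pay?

781.95

Canton Income Tax: taxable = 7,629.00 − 1×404.00 = 7,225.00
  721.20 + 27% × (7,225.00 − 7,000.00) = 721.20 + 27% × 225.00 = 781.95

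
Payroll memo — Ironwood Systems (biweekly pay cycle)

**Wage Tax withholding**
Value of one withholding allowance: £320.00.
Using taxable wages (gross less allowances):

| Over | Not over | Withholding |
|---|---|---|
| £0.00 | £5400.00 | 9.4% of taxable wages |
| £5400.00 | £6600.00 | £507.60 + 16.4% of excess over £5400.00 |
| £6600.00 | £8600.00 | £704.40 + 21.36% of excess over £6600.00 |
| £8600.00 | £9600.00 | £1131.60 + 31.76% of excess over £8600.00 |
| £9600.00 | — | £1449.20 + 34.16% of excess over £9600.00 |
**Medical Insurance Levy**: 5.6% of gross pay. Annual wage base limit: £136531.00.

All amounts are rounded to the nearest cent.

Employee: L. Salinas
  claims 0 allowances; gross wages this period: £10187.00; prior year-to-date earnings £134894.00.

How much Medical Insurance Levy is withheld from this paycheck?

£91.67

Medical Insurance Levy: cap £136531.00 − YTD £134894.00 = £1637.00 subject; 5.6% × £1637.00 = £91.67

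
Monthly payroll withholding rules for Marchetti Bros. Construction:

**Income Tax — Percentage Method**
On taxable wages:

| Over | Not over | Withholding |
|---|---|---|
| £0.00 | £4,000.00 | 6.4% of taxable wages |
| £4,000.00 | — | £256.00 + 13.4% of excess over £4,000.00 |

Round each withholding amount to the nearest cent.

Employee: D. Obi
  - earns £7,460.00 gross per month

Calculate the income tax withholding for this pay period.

£719.64

Income Tax: taxable = £7,460.00
  £256.00 + 13.4% × (£7,460.00 − £4,000.00) = £256.00 + 13.4% × £3,460.00 = £719.64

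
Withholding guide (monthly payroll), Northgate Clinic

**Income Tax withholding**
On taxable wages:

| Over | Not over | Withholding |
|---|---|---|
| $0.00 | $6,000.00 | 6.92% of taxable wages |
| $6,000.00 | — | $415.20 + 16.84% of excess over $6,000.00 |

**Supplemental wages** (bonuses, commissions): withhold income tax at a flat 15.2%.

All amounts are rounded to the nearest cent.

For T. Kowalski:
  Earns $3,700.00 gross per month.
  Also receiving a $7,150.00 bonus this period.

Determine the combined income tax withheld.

$1,342.84

Income Tax: taxable = $3,700.00
  6.92% × $3,700.00 = $256.04
Supplemental (15.2% flat on bonus): 15.2% × $7,150.00 = $1,086.80
Total income tax: $256.04 + $1,086.80 = $1,342.84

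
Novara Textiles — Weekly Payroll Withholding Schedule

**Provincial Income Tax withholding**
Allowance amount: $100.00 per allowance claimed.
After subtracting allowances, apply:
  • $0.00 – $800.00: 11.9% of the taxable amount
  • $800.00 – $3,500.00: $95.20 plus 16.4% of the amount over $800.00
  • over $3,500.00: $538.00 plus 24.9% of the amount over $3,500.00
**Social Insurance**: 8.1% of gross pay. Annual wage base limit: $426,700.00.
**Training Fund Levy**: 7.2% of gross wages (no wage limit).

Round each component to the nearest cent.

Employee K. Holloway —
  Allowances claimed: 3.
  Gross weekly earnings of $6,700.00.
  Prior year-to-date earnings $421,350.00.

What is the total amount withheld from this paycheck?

$2,175.85

Provincial Income Tax: taxable = $6,700.00 − 3×$100.00 = $6,400.00
  $538.00 + 24.9% × ($6,400.00 − $3,500.00) = $538.00 + 24.9% × $2,900.00 = $1,260.10
Social Insurance: cap $426,700.00 − YTD $421,350.00 = $5,350.00 subject; 8.1% × $5,350.00 = $433.35
Training Fund Levy: 7.2% × $6,700.00 = $482.40
Total: $1,260.10 + $433.35 + $482.40 = $2,175.85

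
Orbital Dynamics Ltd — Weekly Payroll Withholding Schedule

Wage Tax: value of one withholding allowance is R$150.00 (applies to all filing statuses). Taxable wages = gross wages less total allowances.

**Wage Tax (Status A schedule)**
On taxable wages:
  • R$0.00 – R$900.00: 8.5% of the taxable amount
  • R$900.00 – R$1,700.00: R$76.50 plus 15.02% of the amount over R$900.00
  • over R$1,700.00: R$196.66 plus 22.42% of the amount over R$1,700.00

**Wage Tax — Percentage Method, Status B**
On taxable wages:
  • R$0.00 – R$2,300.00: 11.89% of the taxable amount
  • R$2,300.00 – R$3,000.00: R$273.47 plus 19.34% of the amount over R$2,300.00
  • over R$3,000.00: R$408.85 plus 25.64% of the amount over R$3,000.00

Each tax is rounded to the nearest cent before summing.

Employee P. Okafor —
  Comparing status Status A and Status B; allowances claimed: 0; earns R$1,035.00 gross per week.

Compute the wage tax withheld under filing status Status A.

R$96.78

Wage Tax (Status A): taxable = R$1,035.00
  R$76.50 + 15.02% × (R$1,035.00 − R$900.00) = R$76.50 + 15.02% × R$135.00 = R$96.78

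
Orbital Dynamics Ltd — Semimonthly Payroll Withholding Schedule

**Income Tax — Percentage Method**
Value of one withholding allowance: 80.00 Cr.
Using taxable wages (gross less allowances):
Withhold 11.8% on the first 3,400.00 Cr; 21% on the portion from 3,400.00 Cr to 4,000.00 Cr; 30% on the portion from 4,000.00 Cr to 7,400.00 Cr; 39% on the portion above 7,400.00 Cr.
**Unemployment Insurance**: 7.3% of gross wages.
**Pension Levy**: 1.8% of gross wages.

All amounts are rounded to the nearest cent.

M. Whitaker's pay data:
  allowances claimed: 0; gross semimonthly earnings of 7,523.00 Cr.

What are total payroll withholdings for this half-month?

2,279.76 Cr

Income Tax: taxable = 7,523.00 Cr
  1,547.20 Cr + 39% × (7,523.00 Cr − 7,400.00 Cr) = 1,547.20 Cr + 39% × 123.00 Cr = 1,595.17 Cr
Unemployment Insurance: 7.3% × 7,523.00 Cr = 549.18 Cr
Pension Levy: 1.8% × 7,523.00 Cr = 135.41 Cr
Total: 1,595.17 Cr + 549.18 Cr + 135.41 Cr = 2,279.76 Cr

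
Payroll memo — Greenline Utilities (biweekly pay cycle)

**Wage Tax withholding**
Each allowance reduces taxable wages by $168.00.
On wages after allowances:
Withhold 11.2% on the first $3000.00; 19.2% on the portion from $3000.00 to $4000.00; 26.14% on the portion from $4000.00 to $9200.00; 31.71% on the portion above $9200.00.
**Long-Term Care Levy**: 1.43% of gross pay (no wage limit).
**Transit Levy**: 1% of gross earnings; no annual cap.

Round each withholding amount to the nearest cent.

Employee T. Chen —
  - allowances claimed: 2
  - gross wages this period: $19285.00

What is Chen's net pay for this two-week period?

$13837.68

Wage Tax: taxable = $19285.00 − 2×$168.00 = $18949.00
  $1887.28 + 31.71% × ($18949.00 − $9200.00) = $1887.28 + 31.71% × $9749.00 = $4978.69
Long-Term Care Levy: 1.43% × $19285.00 = $275.78
Transit Levy: 1% × $19285.00 = $192.85
Total withheld: $4978.69 + $275.78 + $192.85 = $5447.32
Net pay: $19285.00 − $5447.32 = $13837.68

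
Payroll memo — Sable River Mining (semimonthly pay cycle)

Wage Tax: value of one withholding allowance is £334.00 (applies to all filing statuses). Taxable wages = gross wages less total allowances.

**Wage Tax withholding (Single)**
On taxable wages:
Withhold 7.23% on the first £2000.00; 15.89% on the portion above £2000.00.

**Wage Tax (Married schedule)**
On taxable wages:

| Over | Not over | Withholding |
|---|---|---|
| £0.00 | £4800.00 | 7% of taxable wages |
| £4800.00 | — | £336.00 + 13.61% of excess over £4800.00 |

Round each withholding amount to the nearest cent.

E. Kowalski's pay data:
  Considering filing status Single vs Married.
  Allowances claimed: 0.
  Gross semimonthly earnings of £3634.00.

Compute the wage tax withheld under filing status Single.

£404.24

Wage Tax (Single): taxable = £3634.00
  £144.60 + 15.89% × (£3634.00 − £2000.00) = £144.60 + 15.89% × £1634.00 = £404.24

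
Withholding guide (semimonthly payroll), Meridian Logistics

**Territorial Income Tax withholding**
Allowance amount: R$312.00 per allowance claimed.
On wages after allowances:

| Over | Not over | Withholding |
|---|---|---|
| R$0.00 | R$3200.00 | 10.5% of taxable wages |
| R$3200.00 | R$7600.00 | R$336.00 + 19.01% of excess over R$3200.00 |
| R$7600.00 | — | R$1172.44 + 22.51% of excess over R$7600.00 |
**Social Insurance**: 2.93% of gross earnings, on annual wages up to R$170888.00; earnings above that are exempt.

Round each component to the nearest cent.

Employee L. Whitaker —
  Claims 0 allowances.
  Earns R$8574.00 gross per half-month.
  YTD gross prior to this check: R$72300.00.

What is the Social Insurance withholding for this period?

R$251.22

Social Insurance: 2.93% × R$8574.00 = R$251.22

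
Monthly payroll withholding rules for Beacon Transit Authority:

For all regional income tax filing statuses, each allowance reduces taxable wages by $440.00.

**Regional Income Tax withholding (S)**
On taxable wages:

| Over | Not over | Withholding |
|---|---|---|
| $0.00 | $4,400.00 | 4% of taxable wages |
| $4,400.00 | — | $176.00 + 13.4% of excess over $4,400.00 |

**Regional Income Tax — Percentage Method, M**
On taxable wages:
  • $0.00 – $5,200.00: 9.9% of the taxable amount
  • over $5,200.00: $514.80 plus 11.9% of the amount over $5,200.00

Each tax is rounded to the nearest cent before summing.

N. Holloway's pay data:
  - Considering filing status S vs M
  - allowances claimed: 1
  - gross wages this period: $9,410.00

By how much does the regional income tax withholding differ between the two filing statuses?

$175.05

Regional Income Tax (S): taxable = $9,410.00 − 1×$440.00 = $8,970.00
  $176.00 + 13.4% × ($8,970.00 − $4,400.00) = $176.00 + 13.4% × $4,570.00 = $788.38
Regional Income Tax (M): taxable = $9,410.00 − 1×$440.00 = $8,970.00
  $514.80 + 11.9% × ($8,970.00 − $5,200.00) = $514.80 + 11.9% × $3,770.00 = $963.43
Difference: |$788.38 − $963.43| = $175.05 (higher under M)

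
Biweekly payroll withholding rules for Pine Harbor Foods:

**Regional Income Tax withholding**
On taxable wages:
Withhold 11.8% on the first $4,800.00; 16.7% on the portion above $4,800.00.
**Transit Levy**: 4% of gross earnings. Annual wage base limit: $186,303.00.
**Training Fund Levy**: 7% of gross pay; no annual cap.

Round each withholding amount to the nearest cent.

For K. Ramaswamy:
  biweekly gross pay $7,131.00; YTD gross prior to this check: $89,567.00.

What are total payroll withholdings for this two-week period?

Regional Income Tax: taxable = $7,131.00
  $566.40 + 16.7% × ($7,131.00 − $4,800.00) = $566.40 + 16.7% × $2,331.00 = $955.68
Transit Levy: 4% × $7,131.00 = $285.24
Training Fund Levy: 7% × $7,131.00 = $499.17
Total: $955.68 + $285.24 + $499.17 = $1,740.09

$1,740.09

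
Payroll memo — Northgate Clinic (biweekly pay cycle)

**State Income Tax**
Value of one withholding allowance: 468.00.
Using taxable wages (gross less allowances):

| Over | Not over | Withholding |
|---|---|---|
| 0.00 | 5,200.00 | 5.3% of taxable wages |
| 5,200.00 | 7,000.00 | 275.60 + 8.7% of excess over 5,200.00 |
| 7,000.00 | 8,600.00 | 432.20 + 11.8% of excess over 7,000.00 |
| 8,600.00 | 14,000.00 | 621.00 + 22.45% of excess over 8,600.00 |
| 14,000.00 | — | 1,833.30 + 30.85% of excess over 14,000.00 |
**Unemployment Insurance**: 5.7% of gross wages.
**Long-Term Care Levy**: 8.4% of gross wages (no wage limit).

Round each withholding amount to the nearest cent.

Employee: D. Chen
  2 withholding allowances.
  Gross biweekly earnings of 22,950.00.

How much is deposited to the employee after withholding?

State Income Tax: taxable = 22,950.00 − 2×468.00 = 22,014.00
  1,833.30 + 30.85% × (22,014.00 − 14,000.00) = 1,833.30 + 30.85% × 8,014.00 = 4,305.62
Unemployment Insurance: 5.7% × 22,950.00 = 1,308.15
Long-Term Care Levy: 8.4% × 22,950.00 = 1,927.80
Total withheld: 4,305.62 + 1,308.15 + 1,927.80 = 7,541.57
Net pay: 22,950.00 − 7,541.57 = 15,408.43

15,408.43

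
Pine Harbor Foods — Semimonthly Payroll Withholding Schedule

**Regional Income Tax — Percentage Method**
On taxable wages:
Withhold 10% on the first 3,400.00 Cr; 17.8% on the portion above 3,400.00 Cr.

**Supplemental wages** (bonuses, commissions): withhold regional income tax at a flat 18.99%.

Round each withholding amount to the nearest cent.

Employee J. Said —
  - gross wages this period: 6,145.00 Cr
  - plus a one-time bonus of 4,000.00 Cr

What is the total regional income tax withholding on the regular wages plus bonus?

Regional Income Tax: taxable = 6,145.00 Cr
  340.00 Cr + 17.8% × (6,145.00 Cr − 3,400.00 Cr) = 340.00 Cr + 17.8% × 2,745.00 Cr = 828.61 Cr
Supplemental (18.99% flat on bonus): 18.99% × 4,000.00 Cr = 759.60 Cr
Total regional income tax: 828.61 Cr + 759.60 Cr = 1,588.21 Cr

1,588.21 Cr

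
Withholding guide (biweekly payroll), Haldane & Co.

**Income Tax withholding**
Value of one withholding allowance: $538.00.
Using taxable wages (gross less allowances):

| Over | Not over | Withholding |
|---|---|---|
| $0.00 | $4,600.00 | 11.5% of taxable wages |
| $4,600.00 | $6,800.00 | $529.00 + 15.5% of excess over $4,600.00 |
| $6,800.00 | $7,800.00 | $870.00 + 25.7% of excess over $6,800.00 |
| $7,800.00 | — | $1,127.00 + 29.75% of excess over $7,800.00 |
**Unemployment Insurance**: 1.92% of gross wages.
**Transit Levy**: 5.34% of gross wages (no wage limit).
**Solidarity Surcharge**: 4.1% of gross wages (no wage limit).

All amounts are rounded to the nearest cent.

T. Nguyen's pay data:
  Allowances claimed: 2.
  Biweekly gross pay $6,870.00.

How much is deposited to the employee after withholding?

$5,375.50

Income Tax: taxable = $6,870.00 − 2×$538.00 = $5,794.00
  $529.00 + 15.5% × ($5,794.00 − $4,600.00) = $529.00 + 15.5% × $1,194.00 = $714.07
Unemployment Insurance: 1.92% × $6,870.00 = $131.90
Transit Levy: 5.34% × $6,870.00 = $366.86
Solidarity Surcharge: 4.1% × $6,870.00 = $281.67
Total withheld: $714.07 + $131.90 + $366.86 + $281.67 = $1,494.50
Net pay: $6,870.00 − $1,494.50 = $5,375.50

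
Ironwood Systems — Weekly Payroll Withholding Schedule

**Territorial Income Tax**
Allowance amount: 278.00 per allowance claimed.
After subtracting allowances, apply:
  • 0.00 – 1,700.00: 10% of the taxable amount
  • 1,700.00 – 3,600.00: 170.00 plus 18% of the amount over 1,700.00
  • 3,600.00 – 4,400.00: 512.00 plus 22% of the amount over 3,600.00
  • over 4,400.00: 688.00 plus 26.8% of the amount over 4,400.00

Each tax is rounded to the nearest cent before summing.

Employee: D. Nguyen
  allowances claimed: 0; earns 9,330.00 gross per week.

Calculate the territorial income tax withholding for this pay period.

Territorial Income Tax: taxable = 9,330.00
  688.00 + 26.8% × (9,330.00 − 4,400.00) = 688.00 + 26.8% × 4,930.00 = 2,009.24

2,009.24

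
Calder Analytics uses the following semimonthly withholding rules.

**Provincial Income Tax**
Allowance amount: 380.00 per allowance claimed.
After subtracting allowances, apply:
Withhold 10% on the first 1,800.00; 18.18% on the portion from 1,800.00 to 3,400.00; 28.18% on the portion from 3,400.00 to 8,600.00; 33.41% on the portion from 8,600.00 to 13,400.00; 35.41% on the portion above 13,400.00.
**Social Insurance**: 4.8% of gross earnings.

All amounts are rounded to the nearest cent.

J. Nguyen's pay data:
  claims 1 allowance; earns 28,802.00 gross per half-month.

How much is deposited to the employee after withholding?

18,560.29

Provincial Income Tax: taxable = 28,802.00 − 1×380.00 = 28,422.00
  3,539.92 + 35.41% × (28,422.00 − 13,400.00) = 3,539.92 + 35.41% × 15,022.00 = 8,859.21
Social Insurance: 4.8% × 28,802.00 = 1,382.50
Total withheld: 8,859.21 + 1,382.50 = 10,241.71
Net pay: 28,802.00 − 10,241.71 = 18,560.29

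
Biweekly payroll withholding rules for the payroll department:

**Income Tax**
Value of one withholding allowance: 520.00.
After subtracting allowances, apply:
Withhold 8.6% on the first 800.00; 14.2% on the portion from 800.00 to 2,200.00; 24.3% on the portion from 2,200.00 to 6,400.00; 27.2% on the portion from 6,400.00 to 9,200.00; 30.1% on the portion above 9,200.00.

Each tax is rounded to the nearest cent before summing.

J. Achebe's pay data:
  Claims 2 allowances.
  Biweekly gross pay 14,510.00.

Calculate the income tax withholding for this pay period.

Income Tax: taxable = 14,510.00 − 2×520.00 = 13,470.00
  2,049.80 + 30.1% × (13,470.00 − 9,200.00) = 2,049.80 + 30.1% × 4,270.00 = 3,335.07

3,335.07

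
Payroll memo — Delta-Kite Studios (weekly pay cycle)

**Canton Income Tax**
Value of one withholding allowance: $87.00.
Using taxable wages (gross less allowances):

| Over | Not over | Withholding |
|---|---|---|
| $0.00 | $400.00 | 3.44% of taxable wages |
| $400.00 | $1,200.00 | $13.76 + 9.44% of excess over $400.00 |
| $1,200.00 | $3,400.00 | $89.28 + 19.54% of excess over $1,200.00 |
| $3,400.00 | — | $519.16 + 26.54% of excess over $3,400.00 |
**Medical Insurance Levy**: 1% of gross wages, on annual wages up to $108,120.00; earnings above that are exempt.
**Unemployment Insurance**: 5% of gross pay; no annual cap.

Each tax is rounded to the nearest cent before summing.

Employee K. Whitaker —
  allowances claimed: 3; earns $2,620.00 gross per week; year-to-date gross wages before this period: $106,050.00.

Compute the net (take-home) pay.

Canton Income Tax: taxable = $2,620.00 − 3×$87.00 = $2,359.00
  $89.28 + 19.54% × ($2,359.00 − $1,200.00) = $89.28 + 19.54% × $1,159.00 = $315.75
Medical Insurance Levy: cap $108,120.00 − YTD $106,050.00 = $2,070.00 subject; 1% × $2,070.00 = $20.70
Unemployment Insurance: 5% × $2,620.00 = $131.00
Total withheld: $315.75 + $20.70 + $131.00 = $467.45
Net pay: $2,620.00 − $467.45 = $2,152.55

$2,152.55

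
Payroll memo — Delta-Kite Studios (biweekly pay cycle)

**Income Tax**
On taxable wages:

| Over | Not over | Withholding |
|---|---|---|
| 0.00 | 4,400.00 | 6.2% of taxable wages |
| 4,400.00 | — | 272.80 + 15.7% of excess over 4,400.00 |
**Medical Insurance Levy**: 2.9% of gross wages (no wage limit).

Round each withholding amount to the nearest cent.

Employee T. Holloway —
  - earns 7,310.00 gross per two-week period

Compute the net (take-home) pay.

6,368.34

Income Tax: taxable = 7,310.00
  272.80 + 15.7% × (7,310.00 − 4,400.00) = 272.80 + 15.7% × 2,910.00 = 729.67
Medical Insurance Levy: 2.9% × 7,310.00 = 211.99
Total withheld: 729.67 + 211.99 = 941.66
Net pay: 7,310.00 − 941.66 = 6,368.34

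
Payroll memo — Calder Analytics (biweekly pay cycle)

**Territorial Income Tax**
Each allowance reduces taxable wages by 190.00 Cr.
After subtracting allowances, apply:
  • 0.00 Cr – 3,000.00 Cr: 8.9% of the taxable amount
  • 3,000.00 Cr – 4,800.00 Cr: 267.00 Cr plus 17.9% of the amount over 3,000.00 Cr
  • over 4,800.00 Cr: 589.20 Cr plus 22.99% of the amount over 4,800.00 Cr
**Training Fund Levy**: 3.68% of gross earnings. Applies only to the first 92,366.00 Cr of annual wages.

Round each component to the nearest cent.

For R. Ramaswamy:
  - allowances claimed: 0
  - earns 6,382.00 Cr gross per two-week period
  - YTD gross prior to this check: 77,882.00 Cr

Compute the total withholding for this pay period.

1,187.76 Cr

Territorial Income Tax: taxable = 6,382.00 Cr
  589.20 Cr + 22.99% × (6,382.00 Cr − 4,800.00 Cr) = 589.20 Cr + 22.99% × 1,582.00 Cr = 952.90 Cr
Training Fund Levy: 3.68% × 6,382.00 Cr = 234.86 Cr
Total: 952.90 Cr + 234.86 Cr = 1,187.76 Cr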